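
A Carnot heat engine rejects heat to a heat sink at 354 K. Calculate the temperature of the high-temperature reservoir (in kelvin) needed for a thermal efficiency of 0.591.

T_H ≈ 866 K

From η = 1 − T_C/T_H, solving for T_H gives T_H = T_C/(1 − η) = 354.00/(1 − 0.591) = 866 K.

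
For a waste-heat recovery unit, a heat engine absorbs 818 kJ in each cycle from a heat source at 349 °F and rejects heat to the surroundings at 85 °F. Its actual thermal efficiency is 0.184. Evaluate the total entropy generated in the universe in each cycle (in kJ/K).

T_H = 349 °F → (349 − 32) × 5/9 = 176.11 °C = 449.26 K.
T_C = 85 °F → (85 − 32) × 5/9 = 29.44 °C = 302.59 K.
W = η·Q_H = 0.184 × 818 = 150.5 kJ, so Q_C = Q_H − W = 667.5 kJ.
Entropy balance on the reservoirs: −Q_H/T_H = -1.821 kJ/K, +Q_C/T_C = 2.206 kJ/K.
ΔS_univ = −Q_H/T_H + Q_C/T_C = 0.3851 kJ/K (> 0, since η = 0.184 < η_Carnot = 0.326).

ΔS_univ ≈ 0.3851 kJ/K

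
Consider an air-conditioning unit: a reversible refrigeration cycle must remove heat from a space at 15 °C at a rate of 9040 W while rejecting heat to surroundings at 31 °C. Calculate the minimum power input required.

T_H = 31 °C → 31 + 273.15 = 304.15 K.
T_C = 15 °C → 15 + 273.15 = 288.15 K.
The reversible coefficient of performance is COP_R = T_C/(T_H − T_C) = 288.15/16.00 = 18.0094.
W = Q_C/COP_R = 9040/18.0094 = 502 W.

Ẇ_in ≈ 502 W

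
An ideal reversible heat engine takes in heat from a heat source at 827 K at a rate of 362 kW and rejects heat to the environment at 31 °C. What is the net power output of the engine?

T_C = 31 °C → 31 + 273.15 = 304.15 K.
η_rev = 1 − T_C/T_H = 1 − 304.15/827.00 = 0.6322.
W = η·Q_H = 0.6322 × 362 = 228.9 kW.

Ẇ ≈ 228.9 kW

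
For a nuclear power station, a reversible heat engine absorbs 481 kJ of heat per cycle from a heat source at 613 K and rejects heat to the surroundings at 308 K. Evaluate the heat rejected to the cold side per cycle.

Q_C ≈ 241.7 kJ

η_rev = 1 − T_C/T_H = 1 − 308.00/613.00 = 0.4976.
For a reversible cycle Q_C/Q_H = T_C/T_H, so Q_C = 481 × 308.00/613.00 = 241.7 kJ.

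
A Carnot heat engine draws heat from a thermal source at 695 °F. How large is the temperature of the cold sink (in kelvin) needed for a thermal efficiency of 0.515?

T_C ≈ 311 K

T_H = 695 °F → (695 − 32) × 5/9 = 368.33 °C = 641.48 K.
From η = 1 − T_C/T_H, T_C = T_H·(1 − η) = 641.48 × (1 − 0.515) = 311 K.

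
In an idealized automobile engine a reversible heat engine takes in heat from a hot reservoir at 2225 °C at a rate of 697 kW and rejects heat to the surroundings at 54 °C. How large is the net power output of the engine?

Ẇ ≈ 605.7 kW

T_H = 2225 °C → 2225 + 273.15 = 2498.15 K.
T_C = 54 °C → 54 + 273.15 = 327.15 K.
Carnot efficiency: η = 1 − T_C/T_H = 1 − 327.15/2498.15 = 0.8690.
W = η·Q_H = 0.8690 × 697 = 605.7 kW.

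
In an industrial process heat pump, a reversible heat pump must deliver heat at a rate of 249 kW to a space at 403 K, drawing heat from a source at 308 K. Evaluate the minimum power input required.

The Carnot heat-pump COP is COP_HP = T_H/(T_H − T_C) = 403.00/95.00 = 4.2421.
W = Q_H/COP_HP = 249/4.2421 = 58.7 kW.

Ẇ_in ≈ 58.7 kW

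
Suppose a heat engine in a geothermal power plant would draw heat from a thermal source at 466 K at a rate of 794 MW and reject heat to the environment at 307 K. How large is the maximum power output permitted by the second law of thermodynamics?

The second-law ceiling is the Carnot efficiency, η_max = 1 − T_C/T_H = 1 − 307.00/466.00 = 0.3412.
W_max = η_max · Q_H = 0.3412 × 794 = 270.9 MW.

Ẇ_max ≈ 270.9 MW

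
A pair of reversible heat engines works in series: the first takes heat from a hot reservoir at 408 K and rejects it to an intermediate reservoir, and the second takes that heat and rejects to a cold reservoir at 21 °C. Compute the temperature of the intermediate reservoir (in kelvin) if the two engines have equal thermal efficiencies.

T_m ≈ 346.4 K

T_C = 21 °C → 21 + 273.15 = 294.15 K.
Equal efficiencies require 1 − T_m/T_H = 1 − T_C/T_m, i.e. T_m/T_H = T_C/T_m, so T_m = √(T_H·T_C) = √(408.00 × 294.15) = 346.4 K.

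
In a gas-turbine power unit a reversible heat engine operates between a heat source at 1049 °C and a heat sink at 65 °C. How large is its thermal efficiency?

T_H = 1049 °C → 1049 + 273.15 = 1322.15 K.
T_C = 65 °C → 65 + 273.15 = 338.15 K.
The Carnot efficiency is η = 1 − T_C/T_H = 1 − 338.15/1322.15 = 0.744.

η ≈ 0.744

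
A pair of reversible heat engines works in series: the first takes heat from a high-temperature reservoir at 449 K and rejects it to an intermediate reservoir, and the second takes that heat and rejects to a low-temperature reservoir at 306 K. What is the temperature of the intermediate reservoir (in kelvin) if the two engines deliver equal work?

T_m ≈ 377.5 K

For reversible stages Q_m = Q_H·(T_m/T_H). Setting W₁ = Q_H(1 − T_m/T_H) equal to W₂ = Q_m(1 − T_C/T_m) = Q_H·(T_m − T_C)/T_H gives T_H − T_m = T_m − T_C, so T_m = (T_H + T_C)/2 = (449.00 + 306.00)/2 = 377.5 K.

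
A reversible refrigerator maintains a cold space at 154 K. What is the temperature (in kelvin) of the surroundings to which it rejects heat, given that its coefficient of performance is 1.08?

T_H ≈ 297 K

COP_R = T_C/(T_H − T_C) ⇒ T_H = T_C·(1 + 1/COP_R) = 154.00 × (1 + 1/1.08) = 297 K.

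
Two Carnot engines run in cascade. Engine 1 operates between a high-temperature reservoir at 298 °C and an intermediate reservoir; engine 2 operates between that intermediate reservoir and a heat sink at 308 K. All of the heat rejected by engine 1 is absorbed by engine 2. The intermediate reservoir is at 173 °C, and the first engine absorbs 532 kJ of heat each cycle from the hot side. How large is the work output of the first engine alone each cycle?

W₁ ≈ 116 kJ

T_H = 298 °C → 298 + 273.15 = 571.15 K.
T_m = 173 °C → 173 + 273.15 = 446.15 K.
First-stage efficiency η₁ = 1 − T_m/T_H = 1 − 446.15/571.15 = 0.2189.
W₁ = η₁·Q_H = 0.2189 × 532 = 116 kJ.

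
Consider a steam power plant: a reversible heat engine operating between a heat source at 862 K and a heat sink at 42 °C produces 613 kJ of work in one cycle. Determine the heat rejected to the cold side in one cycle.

T_C = 42 °C → 42 + 273.15 = 315.15 K.
The Carnot efficiency is η = 1 − T_C/T_H = 1 − 315.15/862.00 = 0.6344.
Since Q_C/Q_H = T_C/T_H and Q_H = W/η, Q_C = W·T_C/(T_H − T_C) = 613 × 315.15/546.85 = 353 kJ.

Q_C ≈ 353 kJ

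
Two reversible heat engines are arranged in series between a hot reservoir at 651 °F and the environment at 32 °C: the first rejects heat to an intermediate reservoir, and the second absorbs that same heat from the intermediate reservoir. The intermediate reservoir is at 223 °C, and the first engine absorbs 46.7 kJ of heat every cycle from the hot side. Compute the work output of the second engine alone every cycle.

W₂ ≈ 14.46 kJ

T_H = 651 °F → (651 − 32) × 5/9 = 343.89 °C = 617.04 K.
T_C = 32 °C → 32 + 273.15 = 305.15 K.
T_m = 223 °C → 223 + 273.15 = 496.15 K.
Heat entering the second stage: Q_m = Q_H·(T_m/T_H) = 46.7 × 496.15/617.04 = 37.55 kJ.
Second-stage efficiency η₂ = 1 − T_C/T_m = 1 − 305.15/496.15 = 0.3850, so W₂ = η₂·Q_m = 14.46 kJ.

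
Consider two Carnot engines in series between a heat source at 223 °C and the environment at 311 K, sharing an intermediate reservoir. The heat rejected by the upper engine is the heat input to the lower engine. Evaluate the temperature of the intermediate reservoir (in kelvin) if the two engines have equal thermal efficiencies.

T_m ≈ 392.8 K

T_H = 223 °C → 223 + 273.15 = 496.15 K.
Equal efficiencies require 1 − T_m/T_H = 1 − T_C/T_m, i.e. T_m/T_H = T_C/T_m, so T_m = √(T_H·T_C) = √(496.15 × 311.00) = 392.8 K.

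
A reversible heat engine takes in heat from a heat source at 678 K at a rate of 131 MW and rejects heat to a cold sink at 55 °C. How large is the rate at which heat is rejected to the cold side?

Q̇_C ≈ 63.4 MW

T_C = 55 °C → 55 + 273.15 = 328.15 K.
Since the cycle is reversible, η = 1 − T_C/T_H = 1 − 328.15/678.00 = 0.5160.
For a reversible cycle Q_C/Q_H = T_C/T_H, so Q_C = 131 × 328.15/678.00 = 63.4 MW.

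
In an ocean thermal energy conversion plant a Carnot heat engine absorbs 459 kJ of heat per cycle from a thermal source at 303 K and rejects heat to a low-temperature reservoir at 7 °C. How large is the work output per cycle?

T_C = 7 °C → 7 + 273.15 = 280.15 K.
Carnot efficiency: η = 1 − T_C/T_H = 1 − 280.15/303.00 = 0.0754.
W = η·Q_H = 0.0754 × 459 = 34.6 kJ.

W ≈ 34.6 kJ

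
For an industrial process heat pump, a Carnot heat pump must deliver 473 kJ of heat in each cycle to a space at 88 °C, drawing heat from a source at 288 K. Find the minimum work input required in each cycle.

W_in ≈ 95.80 kJ

T_H = 88 °C → 88 + 273.15 = 361.15 K.
The Carnot heat-pump COP is COP_HP = T_H/(T_H − T_C) = 361.15/73.15 = 4.9371.
W = Q_H/COP_HP = 473/4.9371 = 95.80 kJ.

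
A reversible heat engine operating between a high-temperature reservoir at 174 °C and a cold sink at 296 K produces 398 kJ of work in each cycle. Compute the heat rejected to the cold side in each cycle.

Q_C ≈ 779 kJ

T_H = 174 °C → 174 + 273.15 = 447.15 K.
Since the cycle is reversible, η = 1 − T_C/T_H = 1 − 296.00/447.15 = 0.3380.
Since Q_C/Q_H = T_C/T_H and Q_H = W/η, Q_C = W·T_C/(T_H − T_C) = 398 × 296.00/151.15 = 779 kJ.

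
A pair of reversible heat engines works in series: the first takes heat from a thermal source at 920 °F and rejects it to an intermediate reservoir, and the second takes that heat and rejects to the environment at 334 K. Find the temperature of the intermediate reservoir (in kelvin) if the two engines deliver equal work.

T_H = 920 °F → (920 − 32) × 5/9 = 493.33 °C = 766.48 K.
For reversible stages Q_m = Q_H·(T_m/T_H). Setting W₁ = Q_H(1 − T_m/T_H) equal to W₂ = Q_m(1 − T_C/T_m) = Q_H·(T_m − T_C)/T_H gives T_H − T_m = T_m − T_C, so T_m = (T_H + T_C)/2 = (766.48 + 334.00)/2 = 550 K.

T_m ≈ 550 K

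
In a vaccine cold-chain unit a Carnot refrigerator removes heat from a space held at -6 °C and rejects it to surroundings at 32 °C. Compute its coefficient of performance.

T_H = 32 °C → 32 + 273.15 = 305.15 K.
T_C = -6 °C → -6 + 273.15 = 267.15 K.
The reversible coefficient of performance is COP_R = T_C/(T_H − T_C) = 267.15/(305.15 − 267.15) = 7.03.

COP_R ≈ 7.03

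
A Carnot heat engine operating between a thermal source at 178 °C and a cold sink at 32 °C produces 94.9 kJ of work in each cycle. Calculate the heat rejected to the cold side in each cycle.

T_H = 178 °C → 178 + 273.15 = 451.15 K.
T_C = 32 °C → 32 + 273.15 = 305.15 K.
Carnot efficiency: η = 1 − T_C/T_H = 1 − 305.15/451.15 = 0.3236.
Since Q_C/Q_H = T_C/T_H and Q_H = W/η, Q_C = W·T_C/(T_H − T_C) = 94.9 × 305.15/146.00 = 198 kJ.

Q_C ≈ 198 kJ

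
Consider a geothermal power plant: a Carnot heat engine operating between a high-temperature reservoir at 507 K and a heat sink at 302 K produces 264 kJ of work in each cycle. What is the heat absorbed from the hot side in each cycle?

Q_H ≈ 652.9 kJ

Carnot efficiency: η = 1 − T_C/T_H = 1 − 302.00/507.00 = 0.4043.
Q_H = W/η = 264/0.4043 = 652.9 kJ.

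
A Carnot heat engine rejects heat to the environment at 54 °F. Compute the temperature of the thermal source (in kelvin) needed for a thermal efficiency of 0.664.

T_C = 54 °F → (54 − 32) × 5/9 = 12.22 °C = 285.37 K.
From η = 1 − T_C/T_H, solving for T_H gives T_H = T_C/(1 − η) = 285.37/(1 − 0.664) = 849.3 K.

T_H ≈ 849.3 K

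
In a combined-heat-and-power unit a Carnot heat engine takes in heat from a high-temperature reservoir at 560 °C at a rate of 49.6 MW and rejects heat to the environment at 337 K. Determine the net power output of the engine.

T_H = 560 °C → 560 + 273.15 = 833.15 K.
The Carnot efficiency is η = 1 − T_C/T_H = 1 − 337.00/833.15 = 0.5955.
W = η·Q_H = 0.5955 × 49.6 = 29.54 MW.

Ẇ ≈ 29.54 MW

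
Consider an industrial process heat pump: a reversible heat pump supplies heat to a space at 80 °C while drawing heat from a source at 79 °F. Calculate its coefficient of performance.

T_H = 80 °C → 80 + 273.15 = 353.15 K.
T_C = 79 °F → (79 − 32) × 5/9 = 26.11 °C = 299.26 K.
The Carnot heat-pump COP is COP_HP = T_H/(T_H − T_C) = 353.15/(353.15 − 299.26) = 6.55.

COP_HP ≈ 6.55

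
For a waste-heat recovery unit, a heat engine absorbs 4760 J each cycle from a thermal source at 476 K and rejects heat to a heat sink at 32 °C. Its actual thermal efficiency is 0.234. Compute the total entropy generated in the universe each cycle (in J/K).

T_C = 32 °C → 32 + 273.15 = 305.15 K.
W = η·Q_H = 0.234 × 4760 = 1114 J, so Q_C = Q_H − W = 3646 J.
Reservoir entropy changes: ΔS_H = −Q_H/T_H = −4760/476.00 = -10.00 J/K and ΔS_C = +Q_C/T_C = 3646/305.15 = 11.95 J/K.
ΔS_univ = −Q_H/T_H + Q_C/T_C = 1.949 J/K (> 0, since η = 0.234 < η_Carnot = 0.359).

ΔS_univ ≈ 1.949 J/K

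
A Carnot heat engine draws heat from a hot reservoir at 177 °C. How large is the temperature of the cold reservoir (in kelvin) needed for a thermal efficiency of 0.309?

T_C ≈ 311 K

T_H = 177 °C → 177 + 273.15 = 450.15 K.
From η = 1 − T_C/T_H, T_C = T_H·(1 − η) = 450.15 × (1 − 0.309) = 311 K.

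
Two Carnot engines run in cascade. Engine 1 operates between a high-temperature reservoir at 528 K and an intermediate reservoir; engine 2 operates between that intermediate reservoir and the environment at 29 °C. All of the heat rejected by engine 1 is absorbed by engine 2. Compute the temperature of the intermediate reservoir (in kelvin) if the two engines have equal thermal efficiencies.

T_C = 29 °C → 29 + 273.15 = 302.15 K.
Equal efficiencies require 1 − T_m/T_H = 1 − T_C/T_m, i.e. T_m/T_H = T_C/T_m, so T_m = √(T_H·T_C) = √(528.00 × 302.15) = 399 K.

T_m ≈ 399 K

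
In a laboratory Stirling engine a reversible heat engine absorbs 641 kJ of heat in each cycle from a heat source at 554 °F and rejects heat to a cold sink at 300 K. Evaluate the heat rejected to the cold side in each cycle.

T_H = 554 °F → (554 − 32) × 5/9 = 290.00 °C = 563.15 K.
The Carnot efficiency is η = 1 − T_C/T_H = 1 − 300.00/563.15 = 0.4673.
For a reversible cycle Q_C/Q_H = T_C/T_H, so Q_C = 641 × 300.00/563.15 = 341.5 kJ.

Q_C ≈ 341.5 kJ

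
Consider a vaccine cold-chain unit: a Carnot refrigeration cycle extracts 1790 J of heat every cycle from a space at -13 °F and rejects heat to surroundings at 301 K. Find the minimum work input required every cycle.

W_in ≈ 381.2 J

T_C = -13 °F → (-13 − 32) × 5/9 = -25.00 °C = 248.15 K.
The reversible coefficient of performance is COP_R = T_C/(T_H − T_C) = 248.15/52.85 = 4.6954.
W = Q_C/COP_R = 1790/4.6954 = 381.2 J.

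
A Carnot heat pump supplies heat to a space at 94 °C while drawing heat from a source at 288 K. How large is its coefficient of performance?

T_H = 94 °C → 94 + 273.15 = 367.15 K.
The Carnot heat-pump COP is COP_HP = T_H/(T_H − T_C) = 367.15/(367.15 − 288.00) = 4.64.

COP_HP ≈ 4.64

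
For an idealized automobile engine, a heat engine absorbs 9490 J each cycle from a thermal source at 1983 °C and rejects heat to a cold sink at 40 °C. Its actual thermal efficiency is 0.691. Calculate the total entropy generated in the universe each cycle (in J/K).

T_H = 1983 °C → 1983 + 273.15 = 2256.15 K.
T_C = 40 °C → 40 + 273.15 = 313.15 K.
W = η·Q_H = 0.691 × 9490 = 6558 J, so Q_C = Q_H − W = 2932 J.
Entropy balance on the reservoirs: −Q_H/T_H = -4.206 J/K, +Q_C/T_C = 9.364 J/K.
ΔS_univ = −Q_H/T_H + Q_C/T_C = 5.16 J/K (> 0, since η = 0.691 < η_Carnot = 0.861).

ΔS_univ ≈ 5.16 J/K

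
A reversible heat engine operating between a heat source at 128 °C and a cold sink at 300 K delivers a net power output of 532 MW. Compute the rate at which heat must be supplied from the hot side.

T_H = 128 °C → 128 + 273.15 = 401.15 K.
The Carnot efficiency is η = 1 − T_C/T_H = 1 − 300.00/401.15 = 0.2522.
Q_H = W/η = 532/0.2522 = 2110 MW.

Q̇_H ≈ 2110 MW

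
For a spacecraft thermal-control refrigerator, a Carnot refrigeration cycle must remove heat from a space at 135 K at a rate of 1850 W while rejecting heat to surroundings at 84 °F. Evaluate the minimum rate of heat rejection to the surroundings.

Q̇_H ≈ 4139 W

T_H = 84 °F → (84 − 32) × 5/9 = 28.89 °C = 302.04 K.
For a reversible cycle Q_H/Q_C = T_H/T_C, so Q_H = Q_C·T_H/T_C = 1850 × 302.04/135.00 = 4139 W.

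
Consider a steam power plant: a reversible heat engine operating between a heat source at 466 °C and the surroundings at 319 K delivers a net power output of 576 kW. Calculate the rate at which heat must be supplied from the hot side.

T_H = 466 °C → 466 + 273.15 = 739.15 K.
The Carnot efficiency is η = 1 − T_C/T_H = 1 − 319.00/739.15 = 0.5684.
Q_H = W/η = 576/0.5684 = 1013 kW.

Q̇_H ≈ 1013 kW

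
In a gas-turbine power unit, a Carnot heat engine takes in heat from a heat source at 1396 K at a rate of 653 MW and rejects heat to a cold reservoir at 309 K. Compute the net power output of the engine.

Ẇ ≈ 508.5 MW

The Carnot efficiency is η = 1 − T_C/T_H = 1 − 309.00/1396.00 = 0.7787.
W = η·Q_H = 0.7787 × 653 = 508.5 MW.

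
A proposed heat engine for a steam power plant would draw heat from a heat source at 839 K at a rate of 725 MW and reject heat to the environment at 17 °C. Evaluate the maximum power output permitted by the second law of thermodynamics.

Ẇ_max ≈ 474.3 MW

T_C = 17 °C → 17 + 273.15 = 290.15 K.
The upper bound on efficiency is η_max = 1 − T_C/T_H = 1 − 290.15/839.00 = 0.6542.
W_max = η_max · Q_H = 0.6542 × 725 = 474.3 MW.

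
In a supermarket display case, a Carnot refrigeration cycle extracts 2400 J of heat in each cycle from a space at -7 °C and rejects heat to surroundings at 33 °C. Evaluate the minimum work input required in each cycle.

T_H = 33 °C → 33 + 273.15 = 306.15 K.
T_C = -7 °C → -7 + 273.15 = 266.15 K.
For a reversible refrigerator, COP_R = T_C/(T_H − T_C) = 266.15/40.00 = 6.6537.
W = Q_C/COP_R = 2400/6.6537 = 361 J.

W_in ≈ 361 J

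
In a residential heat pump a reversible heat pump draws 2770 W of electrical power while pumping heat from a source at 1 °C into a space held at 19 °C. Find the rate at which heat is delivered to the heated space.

Q̇_H ≈ 45000 W

T_H = 19 °C → 19 + 273.15 = 292.15 K.
T_C = 1 °C → 1 + 273.15 = 274.15 K.
COP_HP = T_H/(T_H − T_C) = 292.15/18.00 = 16.2306.
Q_H = COP_HP · W = 16.2306 × 2770 = 45000 W.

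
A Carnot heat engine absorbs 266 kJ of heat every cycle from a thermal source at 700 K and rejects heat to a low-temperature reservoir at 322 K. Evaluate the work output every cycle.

W ≈ 144 kJ

For a reversible engine, η = 1 − T_C/T_H = 1 − 322.00/700.00 = 0.5400.
W = η·Q_H = 0.5400 × 266 = 144 kJ.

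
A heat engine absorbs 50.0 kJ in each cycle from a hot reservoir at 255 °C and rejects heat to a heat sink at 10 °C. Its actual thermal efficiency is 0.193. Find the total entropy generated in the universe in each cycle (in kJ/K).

ΔS_univ ≈ 0.0478 kJ/K

T_H = 255 °C → 255 + 273.15 = 528.15 K.
T_C = 10 °C → 10 + 273.15 = 283.15 K.
W = η·Q_H = 0.193 × 50.0 = 9.650 kJ, so Q_C = Q_H − W = 40.35 kJ.
Reservoir entropy changes: ΔS_H = −Q_H/T_H = −50.0/528.15 = -0.09467 kJ/K and ΔS_C = +Q_C/T_C = 40.35/283.15 = 0.1425 kJ/K.
ΔS_univ = −Q_H/T_H + Q_C/T_C = 0.0478 kJ/K (> 0, since η = 0.193 < η_Carnot = 0.464).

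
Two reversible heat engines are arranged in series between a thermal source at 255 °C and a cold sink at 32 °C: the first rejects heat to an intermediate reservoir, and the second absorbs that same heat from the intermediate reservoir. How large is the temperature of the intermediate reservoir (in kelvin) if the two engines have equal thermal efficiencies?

T_m ≈ 401 K

T_H = 255 °C → 255 + 273.15 = 528.15 K.
T_C = 32 °C → 32 + 273.15 = 305.15 K.
Equal efficiencies require 1 − T_m/T_H = 1 − T_C/T_m, i.e. T_m/T_H = T_C/T_m, so T_m = √(T_H·T_C) = √(528.15 × 305.15) = 401 K.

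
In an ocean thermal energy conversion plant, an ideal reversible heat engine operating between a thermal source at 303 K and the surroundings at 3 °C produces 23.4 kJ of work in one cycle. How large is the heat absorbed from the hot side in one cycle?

T_C = 3 °C → 3 + 273.15 = 276.15 K.
η_rev = 1 − T_C/T_H = 1 − 276.15/303.00 = 0.0886.
Q_H = W/η = 23.4/0.0886 = 264 kJ.

Q_H ≈ 264 kJ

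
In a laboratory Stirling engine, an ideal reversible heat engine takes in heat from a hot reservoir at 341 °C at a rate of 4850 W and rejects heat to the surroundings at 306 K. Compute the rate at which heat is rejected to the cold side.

T_H = 341 °C → 341 + 273.15 = 614.15 K.
Carnot efficiency: η = 1 − T_C/T_H = 1 − 306.00/614.15 = 0.5018.
For a reversible cycle Q_C/Q_H = T_C/T_H, so Q_C = 4850 × 306.00/614.15 = 2417 W.

Q̇_C ≈ 2417 W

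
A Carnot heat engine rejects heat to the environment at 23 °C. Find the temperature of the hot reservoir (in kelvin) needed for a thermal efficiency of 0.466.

T_H ≈ 555 K

T_C = 23 °C → 23 + 273.15 = 296.15 K.
From η = 1 − T_C/T_H, solving for T_H gives T_H = T_C/(1 − η) = 296.15/(1 − 0.466) = 555 K.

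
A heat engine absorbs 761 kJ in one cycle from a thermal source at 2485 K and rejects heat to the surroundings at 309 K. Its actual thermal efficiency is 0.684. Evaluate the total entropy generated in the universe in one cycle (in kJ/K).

ΔS_univ ≈ 0.472 kJ/K

W = η·Q_H = 0.684 × 761 = 520.5 kJ, so Q_C = Q_H − W = 240.5 kJ.
The hot reservoir loses entropy Q_H/T_H = 761/2485.00 = 0.3062 kJ/K; the cold reservoir gains Q_C/T_C = 240.5/309.00 = 0.7782 kJ/K.
ΔS_univ = −Q_H/T_H + Q_C/T_C = 0.472 kJ/K (> 0, since η = 0.684 < η_Carnot = 0.876).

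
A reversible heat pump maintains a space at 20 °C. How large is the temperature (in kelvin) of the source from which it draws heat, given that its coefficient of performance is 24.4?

T_C ≈ 281.1 K

T_H = 20 °C → 20 + 273.15 = 293.15 K.
COP_HP = T_H/(T_H − T_C) ⇒ T_C = T_H·(COP_HP − 1)/COP_HP = 293.15 × (24.4 − 1)/24.4 = 281.1 K.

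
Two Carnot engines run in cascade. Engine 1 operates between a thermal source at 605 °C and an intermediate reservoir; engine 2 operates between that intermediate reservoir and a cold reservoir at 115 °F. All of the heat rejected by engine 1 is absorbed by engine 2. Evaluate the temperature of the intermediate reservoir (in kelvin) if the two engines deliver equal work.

T_H = 605 °C → 605 + 273.15 = 878.15 K.
T_C = 115 °F → (115 − 32) × 5/9 = 46.11 °C = 319.26 K.
For reversible stages Q_m = Q_H·(T_m/T_H). Setting W₁ = Q_H(1 − T_m/T_H) equal to W₂ = Q_m(1 − T_C/T_m) = Q_H·(T_m − T_C)/T_H gives T_H − T_m = T_m − T_C, so T_m = (T_H + T_C)/2 = (878.15 + 319.26)/2 = 598.7 K.

T_m ≈ 598.7 K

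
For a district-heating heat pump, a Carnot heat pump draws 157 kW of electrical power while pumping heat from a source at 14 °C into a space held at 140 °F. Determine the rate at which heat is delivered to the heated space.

T_H = 140 °F → (140 − 32) × 5/9 = 60.00 °C = 333.15 K.
T_C = 14 °C → 14 + 273.15 = 287.15 K.
The Carnot heat-pump COP is COP_HP = T_H/(T_H − T_C) = 333.15/46.00 = 7.2424.
Q_H = COP_HP · W = 7.2424 × 157 = 1140 kW.

Q̇_H ≈ 1140 kW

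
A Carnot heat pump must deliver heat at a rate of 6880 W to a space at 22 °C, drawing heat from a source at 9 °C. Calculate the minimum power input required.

T_H = 22 °C → 22 + 273.15 = 295.15 K.
T_C = 9 °C → 9 + 273.15 = 282.15 K.
The Carnot heat-pump COP is COP_HP = T_H/(T_H − T_C) = 295.15/13.00 = 22.7038.
W = Q_H/COP_HP = 6880/22.7038 = 303.0 W.

Ẇ_in ≈ 303.0 W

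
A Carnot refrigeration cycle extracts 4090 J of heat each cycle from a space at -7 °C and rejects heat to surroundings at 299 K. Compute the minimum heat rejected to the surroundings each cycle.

T_C = -7 °C → -7 + 273.15 = 266.15 K.
For a reversible cycle Q_H/Q_C = T_H/T_C, so Q_H = Q_C·T_H/T_C = 4090 × 299.00/266.15 = 4595 J.

Q_H ≈ 4595 J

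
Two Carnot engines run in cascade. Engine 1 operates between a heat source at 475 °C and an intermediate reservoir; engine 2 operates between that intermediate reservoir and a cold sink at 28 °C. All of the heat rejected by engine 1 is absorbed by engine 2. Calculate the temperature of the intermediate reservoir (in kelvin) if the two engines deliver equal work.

T_m ≈ 525 K

T_H = 475 °C → 475 + 273.15 = 748.15 K.
T_C = 28 °C → 28 + 273.15 = 301.15 K.
For reversible stages Q_m = Q_H·(T_m/T_H). Setting W₁ = Q_H(1 − T_m/T_H) equal to W₂ = Q_m(1 − T_C/T_m) = Q_H·(T_m − T_C)/T_H gives T_H − T_m = T_m − T_C, so T_m = (T_H + T_C)/2 = (748.15 + 301.15)/2 = 525 K.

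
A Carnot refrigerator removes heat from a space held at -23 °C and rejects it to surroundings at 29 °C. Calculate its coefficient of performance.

COP_R ≈ 4.81

T_H = 29 °C → 29 + 273.15 = 302.15 K.
T_C = -23 °C → -23 + 273.15 = 250.15 K.
The reversible coefficient of performance is COP_R = T_C/(T_H − T_C) = 250.15/(302.15 − 250.15) = 4.81.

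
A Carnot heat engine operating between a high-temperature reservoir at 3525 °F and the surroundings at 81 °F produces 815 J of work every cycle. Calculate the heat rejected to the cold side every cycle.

Q_C ≈ 128 J

T_H = 3525 °F → (3525 − 32) × 5/9 = 1940.56 °C = 2213.71 K.
T_C = 81 °F → (81 − 32) × 5/9 = 27.22 °C = 300.37 K.
The Carnot efficiency is η = 1 − T_C/T_H = 1 − 300.37/2213.71 = 0.8643.
Since Q_C/Q_H = T_C/T_H and Q_H = W/η, Q_C = W·T_C/(T_H − T_C) = 815 × 300.37/1913.33 = 128 J.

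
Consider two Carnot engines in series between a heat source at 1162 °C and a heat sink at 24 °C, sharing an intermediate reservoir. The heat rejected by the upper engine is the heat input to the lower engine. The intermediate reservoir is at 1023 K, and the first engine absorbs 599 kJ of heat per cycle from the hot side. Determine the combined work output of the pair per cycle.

W_total ≈ 475.0 kJ

T_H = 1162 °C → 1162 + 273.15 = 1435.15 K.
T_C = 24 °C → 24 + 273.15 = 297.15 K.
Two reversible stages in series are equivalent to a single Carnot engine between T_H and T_C, so η_total = 1 − T_C/T_H = 1 − 297.15/1435.15 = 0.7929.
W_total = η_total · Q_H = 0.7929 × 599 = 475.0 kJ.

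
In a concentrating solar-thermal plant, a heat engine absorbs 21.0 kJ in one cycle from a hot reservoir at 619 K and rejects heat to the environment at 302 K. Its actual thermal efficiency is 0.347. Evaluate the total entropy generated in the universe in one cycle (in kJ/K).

ΔS_univ ≈ 0.0115 kJ/K

W = η·Q_H = 0.347 × 21.0 = 7.287 kJ, so Q_C = Q_H − W = 13.71 kJ.
Reservoir entropy changes: ΔS_H = −Q_H/T_H = −21.0/619.00 = -0.03393 kJ/K and ΔS_C = +Q_C/T_C = 13.71/302.00 = 0.04541 kJ/K.
ΔS_univ = −Q_H/T_H + Q_C/T_C = 0.0115 kJ/K (> 0, since η = 0.347 < η_Carnot = 0.512).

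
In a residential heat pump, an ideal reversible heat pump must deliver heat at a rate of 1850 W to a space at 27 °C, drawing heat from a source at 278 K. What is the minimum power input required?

Ẇ_in ≈ 137 W

T_H = 27 °C → 27 + 273.15 = 300.15 K.
For a reversible heat pump, COP_HP = T_H/(T_H − T_C) = 300.15/22.15 = 13.5508.
W = Q_H/COP_HP = 1850/13.5508 = 137 W.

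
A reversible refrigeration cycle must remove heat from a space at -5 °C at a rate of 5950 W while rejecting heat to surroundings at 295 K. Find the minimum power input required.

Ẇ_in ≈ 596 W

T_C = -5 °C → -5 + 273.15 = 268.15 K.
Carnot COP: COP_R = T_C/(T_H − T_C) = 268.15/26.85 = 9.9870.
W = Q_C/COP_R = 5950/9.9870 = 596 W.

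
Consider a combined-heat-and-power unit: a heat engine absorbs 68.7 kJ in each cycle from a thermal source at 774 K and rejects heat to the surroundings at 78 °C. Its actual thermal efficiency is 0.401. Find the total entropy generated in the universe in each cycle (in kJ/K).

T_C = 78 °C → 78 + 273.15 = 351.15 K.
W = η·Q_H = 0.401 × 68.7 = 27.55 kJ, so Q_C = Q_H − W = 41.15 kJ.
Reservoir entropy changes: ΔS_H = −Q_H/T_H = −68.7/774.00 = -0.08876 kJ/K and ΔS_C = +Q_C/T_C = 41.15/351.15 = 0.1172 kJ/K.
ΔS_univ = −Q_H/T_H + Q_C/T_C = 0.02843 kJ/K (> 0, since η = 0.401 < η_Carnot = 0.546).

ΔS_univ ≈ 0.02843 kJ/K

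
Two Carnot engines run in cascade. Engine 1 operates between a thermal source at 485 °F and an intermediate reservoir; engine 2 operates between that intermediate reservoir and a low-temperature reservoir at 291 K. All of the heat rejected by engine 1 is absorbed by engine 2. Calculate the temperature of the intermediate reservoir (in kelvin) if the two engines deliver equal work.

T_m ≈ 407.9 K

T_H = 485 °F → (485 − 32) × 5/9 = 251.67 °C = 524.82 K.
For reversible stages Q_m = Q_H·(T_m/T_H). Setting W₁ = Q_H(1 − T_m/T_H) equal to W₂ = Q_m(1 − T_C/T_m) = Q_H·(T_m − T_C)/T_H gives T_H − T_m = T_m − T_C, so T_m = (T_H + T_C)/2 = (524.82 + 291.00)/2 = 407.9 K.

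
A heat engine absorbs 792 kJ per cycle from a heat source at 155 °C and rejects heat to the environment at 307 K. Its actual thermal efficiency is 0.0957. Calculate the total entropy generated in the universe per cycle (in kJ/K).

ΔS_univ ≈ 0.483 kJ/K

T_H = 155 °C → 155 + 273.15 = 428.15 K.
W = η·Q_H = 0.0957 × 792 = 75.79 kJ, so Q_C = Q_H − W = 716.2 kJ.
Reservoir entropy changes: ΔS_H = −Q_H/T_H = −792/428.15 = -1.850 kJ/K and ΔS_C = +Q_C/T_C = 716.2/307.00 = 2.333 kJ/K.
ΔS_univ = −Q_H/T_H + Q_C/T_C = 0.483 kJ/K (> 0, since η = 0.0957 < η_Carnot = 0.283).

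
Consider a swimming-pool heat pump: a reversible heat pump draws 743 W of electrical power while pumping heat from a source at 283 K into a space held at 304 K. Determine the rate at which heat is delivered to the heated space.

The Carnot heat-pump COP is COP_HP = T_H/(T_H − T_C) = 304.00/21.00 = 14.4762.
Q_H = COP_HP · W = 14.4762 × 743 = 10800 W.

Q̇_H ≈ 10800 W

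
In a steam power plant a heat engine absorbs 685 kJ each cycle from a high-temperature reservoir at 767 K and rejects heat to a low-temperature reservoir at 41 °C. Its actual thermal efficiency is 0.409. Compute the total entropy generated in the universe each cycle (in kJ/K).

T_C = 41 °C → 41 + 273.15 = 314.15 K.
W = η·Q_H = 0.409 × 685 = 280.2 kJ, so Q_C = Q_H − W = 404.8 kJ.
Entropy balance on the reservoirs: −Q_H/T_H = -0.8931 kJ/K, +Q_C/T_C = 1.289 kJ/K.
ΔS_univ = −Q_H/T_H + Q_C/T_C = 0.396 kJ/K (> 0, since η = 0.409 < η_Carnot = 0.590).

ΔS_univ ≈ 0.396 kJ/K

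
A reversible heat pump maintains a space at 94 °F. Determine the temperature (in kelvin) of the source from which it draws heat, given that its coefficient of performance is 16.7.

T_C ≈ 289 K

T_H = 94 °F → (94 − 32) × 5/9 = 34.44 °C = 307.59 K.
COP_HP = T_H/(T_H − T_C) ⇒ T_C = T_H·(COP_HP − 1)/COP_HP = 307.59 × (16.7 − 1)/16.7 = 289 K.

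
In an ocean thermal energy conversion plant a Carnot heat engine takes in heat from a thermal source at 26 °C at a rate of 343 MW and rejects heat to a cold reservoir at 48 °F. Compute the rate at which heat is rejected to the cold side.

Q̇_C ≈ 323.4 MW

T_H = 26 °C → 26 + 273.15 = 299.15 K.
T_C = 48 °F → (48 − 32) × 5/9 = 8.89 °C = 282.04 K.
For a reversible engine, η = 1 − T_C/T_H = 1 − 282.04/299.15 = 0.0572.
For a reversible cycle Q_C/Q_H = T_C/T_H, so Q_C = 343 × 282.04/299.15 = 323.4 MW.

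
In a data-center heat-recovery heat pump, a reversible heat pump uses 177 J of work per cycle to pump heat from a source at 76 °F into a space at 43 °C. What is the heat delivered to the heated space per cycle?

T_H = 43 °C → 43 + 273.15 = 316.15 K.
T_C = 76 °F → (76 − 32) × 5/9 = 24.44 °C = 297.59 K.
The Carnot heat-pump COP is COP_HP = T_H/(T_H − T_C) = 316.15/18.56 = 17.0380.
Q_H = COP_HP · W = 17.0380 × 177 = 3016 J.

Q_H ≈ 3016 J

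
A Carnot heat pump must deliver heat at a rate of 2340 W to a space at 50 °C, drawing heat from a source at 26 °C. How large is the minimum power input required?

Ẇ_in ≈ 173.8 W

T_H = 50 °C → 50 + 273.15 = 323.15 K.
T_C = 26 °C → 26 + 273.15 = 299.15 K.
For a reversible heat pump, COP_HP = T_H/(T_H − T_C) = 323.15/24.00 = 13.4646.
W = Q_H/COP_HP = 2340/13.4646 = 173.8 W.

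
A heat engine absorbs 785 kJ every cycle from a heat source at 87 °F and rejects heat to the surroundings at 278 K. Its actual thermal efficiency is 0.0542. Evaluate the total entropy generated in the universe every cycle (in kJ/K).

T_H = 87 °F → (87 − 32) × 5/9 = 30.56 °C = 303.71 K.
W = η·Q_H = 0.0542 × 785 = 42.55 kJ, so Q_C = Q_H − W = 742.5 kJ.
Entropy balance on the reservoirs: −Q_H/T_H = -2.585 kJ/K, +Q_C/T_C = 2.671 kJ/K.
ΔS_univ = −Q_H/T_H + Q_C/T_C = 0.0860 kJ/K (> 0, since η = 0.0542 < η_Carnot = 0.085).

ΔS_univ ≈ 0.0860 kJ/K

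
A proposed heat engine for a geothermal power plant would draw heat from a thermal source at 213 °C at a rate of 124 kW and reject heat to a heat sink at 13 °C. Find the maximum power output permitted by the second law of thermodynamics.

T_H = 213 °C → 213 + 273.15 = 486.15 K.
T_C = 13 °C → 13 + 273.15 = 286.15 K.
No engine can exceed the Carnot limit: η_max = 1 − T_C/T_H = 1 − 286.15/486.15 = 0.4114.
W_max = η_max · Q_H = 0.4114 × 124 = 51.01 kW.

Ẇ_max ≈ 51.01 kW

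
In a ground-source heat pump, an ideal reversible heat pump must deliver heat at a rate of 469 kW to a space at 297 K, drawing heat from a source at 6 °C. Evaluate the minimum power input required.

Ẇ_in ≈ 28.2 kW

T_C = 6 °C → 6 + 273.15 = 279.15 K.
Reversible heating COP: COP_HP = T_H/(T_H − T_C) = 297.00/17.85 = 16.6387.
W = Q_H/COP_HP = 469/16.6387 = 28.2 kW.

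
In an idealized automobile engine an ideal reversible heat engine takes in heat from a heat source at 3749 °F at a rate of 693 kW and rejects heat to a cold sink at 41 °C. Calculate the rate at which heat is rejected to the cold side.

T_H = 3749 °F → (3749 − 32) × 5/9 = 2065.00 °C = 2338.15 K.
T_C = 41 °C → 41 + 273.15 = 314.15 K.
For a reversible engine, η = 1 − T_C/T_H = 1 − 314.15/2338.15 = 0.8656.
For a reversible cycle Q_C/Q_H = T_C/T_H, so Q_C = 693 × 314.15/2338.15 = 93.1 kW.

Q̇_C ≈ 93.1 kW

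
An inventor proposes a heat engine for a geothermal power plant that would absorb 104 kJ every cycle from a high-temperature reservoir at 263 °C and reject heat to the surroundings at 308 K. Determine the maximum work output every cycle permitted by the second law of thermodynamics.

W_max ≈ 44.26 kJ

T_H = 263 °C → 263 + 273.15 = 536.15 K.
The upper bound on efficiency is η_max = 1 − T_C/T_H = 1 − 308.00/536.15 = 0.4255.
W_max = η_max · Q_H = 0.4255 × 104 = 44.26 kJ.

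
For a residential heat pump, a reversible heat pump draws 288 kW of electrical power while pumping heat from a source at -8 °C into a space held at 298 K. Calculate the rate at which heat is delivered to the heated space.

Q̇_H ≈ 2610 kW

T_C = -8 °C → -8 + 273.15 = 265.15 K.
The Carnot heat-pump COP is COP_HP = T_H/(T_H − T_C) = 298.00/32.85 = 9.0715.
Q_H = COP_HP · W = 9.0715 × 288 = 2610 kW.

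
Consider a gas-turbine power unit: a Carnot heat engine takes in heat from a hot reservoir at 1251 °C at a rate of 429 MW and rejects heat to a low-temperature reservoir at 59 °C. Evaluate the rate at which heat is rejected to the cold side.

Q̇_C ≈ 93.5 MW

T_H = 1251 °C → 1251 + 273.15 = 1524.15 K.
T_C = 59 °C → 59 + 273.15 = 332.15 K.
η_rev = 1 − T_C/T_H = 1 − 332.15/1524.15 = 0.7821.
For a reversible cycle Q_C/Q_H = T_C/T_H, so Q_C = 429 × 332.15/1524.15 = 93.5 MW.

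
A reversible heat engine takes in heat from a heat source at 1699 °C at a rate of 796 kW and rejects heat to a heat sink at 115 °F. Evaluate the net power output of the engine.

Ẇ ≈ 667.1 kW

T_H = 1699 °C → 1699 + 273.15 = 1972.15 K.
T_C = 115 °F → (115 − 32) × 5/9 = 46.11 °C = 319.26 K.
For a reversible engine, η = 1 − T_C/T_H = 1 − 319.26/1972.15 = 0.8381.
W = η·Q_H = 0.8381 × 796 = 667.1 kW.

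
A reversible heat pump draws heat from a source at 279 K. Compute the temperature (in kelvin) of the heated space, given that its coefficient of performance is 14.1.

COP_HP = T_H/(T_H − T_C) ⇒ T_H = T_C·COP_HP/(COP_HP − 1) = 279.00 × 14.1/(14.1 − 1) = 300 K.

T_H ≈ 300 K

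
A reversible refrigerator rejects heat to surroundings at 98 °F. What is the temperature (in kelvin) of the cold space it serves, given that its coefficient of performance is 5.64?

T_C ≈ 263.2 K

T_H = 98 °F → (98 − 32) × 5/9 = 36.67 °C = 309.82 K.
COP_R = T_C/(T_H − T_C) ⇒ T_C = T_H·COP_R/(1 + COP_R) = 309.82 × 5.64/(1 + 5.64) = 263.2 K.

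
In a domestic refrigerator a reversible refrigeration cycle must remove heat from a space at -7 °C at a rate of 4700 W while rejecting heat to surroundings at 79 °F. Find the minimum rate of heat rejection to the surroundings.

Q̇_H ≈ 5280 W

T_H = 79 °F → (79 − 32) × 5/9 = 26.11 °C = 299.26 K.
T_C = -7 °C → -7 + 273.15 = 266.15 K.
For a reversible cycle Q_H/Q_C = T_H/T_C, so Q_H = Q_C·T_H/T_C = 4700 × 299.26/266.15 = 5280 W.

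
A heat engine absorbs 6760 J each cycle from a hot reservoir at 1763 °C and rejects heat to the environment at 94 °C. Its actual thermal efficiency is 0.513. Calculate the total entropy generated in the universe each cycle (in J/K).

ΔS_univ ≈ 5.647 J/K

T_H = 1763 °C → 1763 + 273.15 = 2036.15 K.
T_C = 94 °C → 94 + 273.15 = 367.15 K.
W = η·Q_H = 0.513 × 6760 = 3468 J, so Q_C = Q_H − W = 3292 J.
The hot reservoir loses entropy Q_H/T_H = 6760/2036.15 = 3.320 J/K; the cold reservoir gains Q_C/T_C = 3292/367.15 = 8.967 J/K.
ΔS_univ = −Q_H/T_H + Q_C/T_C = 5.647 J/K (> 0, since η = 0.513 < η_Carnot = 0.820).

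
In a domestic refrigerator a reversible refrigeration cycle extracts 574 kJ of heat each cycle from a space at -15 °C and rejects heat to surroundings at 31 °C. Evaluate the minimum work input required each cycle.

W_in ≈ 102 kJ

T_H = 31 °C → 31 + 273.15 = 304.15 K.
T_C = -15 °C → -15 + 273.15 = 258.15 K.
For a reversible refrigerator, COP_R = T_C/(T_H − T_C) = 258.15/46.00 = 5.6120.
W = Q_C/COP_R = 574/5.6120 = 102 kJ.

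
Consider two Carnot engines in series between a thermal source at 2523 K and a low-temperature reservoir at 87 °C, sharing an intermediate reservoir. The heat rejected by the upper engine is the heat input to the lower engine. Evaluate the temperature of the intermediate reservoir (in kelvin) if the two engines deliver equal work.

T_C = 87 °C → 87 + 273.15 = 360.15 K.
For reversible stages Q_m = Q_H·(T_m/T_H). Setting W₁ = Q_H(1 − T_m/T_H) equal to W₂ = Q_m(1 − T_C/T_m) = Q_H·(T_m − T_C)/T_H gives T_H − T_m = T_m − T_C, so T_m = (T_H + T_C)/2 = (2523.00 + 360.15)/2 = 1442 K.

T_m ≈ 1442 K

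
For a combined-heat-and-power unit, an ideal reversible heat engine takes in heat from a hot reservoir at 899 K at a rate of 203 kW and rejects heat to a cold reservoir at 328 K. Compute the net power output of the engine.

For a reversible engine, η = 1 − T_C/T_H = 1 − 328.00/899.00 = 0.6352.
W = η·Q_H = 0.6352 × 203 = 129 kW.

Ẇ ≈ 129 kW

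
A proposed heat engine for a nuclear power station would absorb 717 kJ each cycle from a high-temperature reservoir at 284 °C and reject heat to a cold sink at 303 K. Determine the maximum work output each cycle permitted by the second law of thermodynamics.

W_max ≈ 327.1 kJ

T_H = 284 °C → 284 + 273.15 = 557.15 K.
By the Carnot theorem, η_max = 1 − T_C/T_H = 1 − 303.00/557.15 = 0.4562.
W_max = η_max · Q_H = 0.4562 × 717 = 327.1 kJ.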